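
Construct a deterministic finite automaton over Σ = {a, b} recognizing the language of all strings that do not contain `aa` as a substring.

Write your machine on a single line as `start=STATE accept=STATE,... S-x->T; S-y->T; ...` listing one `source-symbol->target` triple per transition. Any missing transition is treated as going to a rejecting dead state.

Track partial matches of the forbidden pattern `aa`. State q2 is a dead state reached once `aa` has occurred; every other state accepts. q0 means no part of `aa` is currently matched.
A 3-state machine:
        a   b  
>* q0   q1  q0 
 * q1   q2  q0 
   q2   q2  q2 
(> = start, * = accepting)

start=q0; accept=q0,q1; q0-a->q1; q0-b->q0; q1-a->q2; q1-b->q0; q2-a->q2; q2-b->q2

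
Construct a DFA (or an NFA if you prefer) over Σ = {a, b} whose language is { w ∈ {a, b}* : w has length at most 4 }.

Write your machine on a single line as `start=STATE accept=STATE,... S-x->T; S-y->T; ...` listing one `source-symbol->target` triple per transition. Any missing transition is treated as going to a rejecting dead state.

Count input length up to 5: every symbol moves from s0 toward s5, which means 'more than 4' and absorbs. Accept from {s0, s1, s2, s3, s4}.
A 6-state machine:
        a   b  
>* s0   s1  s1 
 * s1   s2  s2 
 * s2   s3  s3 
 * s3   s4  s4 
 * s4   s5  s5 
   s5   s5  s5 
(> = start, * = accepting)

start=s0; accept=s0,s1,s2,s3,s4; s0-a->s1; s0-b->s1; s1-a->s2; s1-b->s2; s2-a->s3; s2-b->s3; s3-a->s4; s3-b->s4; s4-a->s5; s4-b->s5; s5-a->s5; s5-b->s5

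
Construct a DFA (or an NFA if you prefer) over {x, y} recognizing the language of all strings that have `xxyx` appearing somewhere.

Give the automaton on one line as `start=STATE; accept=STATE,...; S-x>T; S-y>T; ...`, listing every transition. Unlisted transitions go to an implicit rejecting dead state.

Track how much of `xxyx` has been matched so far: state q0 is no progress, q4 is the absorbing accept state reached once `xxyx` has occurred. Intermediate states record partial matches; on a mismatch, fall back to the longest reusable overlap.
A 5-state machine:
        x   y  
>  q0   q1  q0 
   q1   q2  q0 
   q2   q2  q3 
   q3   q4  q0 
 * q4   q4  q4 
(> = start, * = accepting)

start=q0; accept=q4; q0-x>q1; q0-y>q0; q1-x>q2; q1-y>q0; q2-x>q2; q2-y>q3; q3-x>q4; q3-y>q0; q4-x>q4; q4-y>q4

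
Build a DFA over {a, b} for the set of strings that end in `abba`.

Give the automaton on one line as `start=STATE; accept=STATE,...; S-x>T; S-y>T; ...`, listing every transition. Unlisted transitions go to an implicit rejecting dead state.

Remember how much of `abba` the current input suffix matches. State S0 means no match yet; S1 means the last symbol is `a`; S2 means the last 2 symbols are `ab`; S3 means the last 3 symbols are `abb`; S4 means the last 4 symbols are `abba`. Only S4 accepts. On a mismatch, fall back to the longest proper suffix that is still a prefix of `abba`.
        a   b  
>  S0   S1  S0 
   S1   S1  S2 
   S2   S1  S3 
   S3   S4  S0 
 * S4   S1  S2 
(> = start, * = accepting)

start=S0; accept=S4; S0-a>S1; S0-b>S0; S1-a>S1; S1-b>S2; S2-a>S1; S2-b>S3; S3-a>S4; S3-b>S0; S4-a>S1; S4-b>S2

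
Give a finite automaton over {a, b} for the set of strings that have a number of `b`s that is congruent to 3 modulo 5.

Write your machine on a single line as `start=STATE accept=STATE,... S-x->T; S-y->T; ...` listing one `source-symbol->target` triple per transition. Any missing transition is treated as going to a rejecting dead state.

start=q0; accept=q3; q0-a->q0; q0-b->q1; q1-a->q1; q1-b->q2; q2-a->q2; q2-b->q3; q3-a->q3; q3-b->q4; q4-a->q4; q4-b->q0

Keep the running count of `b`s modulo 5: each `b` advances along the cycle q0 → q1 → q2 → q3 → q4 → q0 while other symbols loop. Accept at q3.
A 5-state machine:
        a   b  
>  q0   q0  q1 
   q1   q1  q2 
   q2   q2  q3 
 * q3   q3  q4 
   q4   q4  q0 
(> = start, * = accepting)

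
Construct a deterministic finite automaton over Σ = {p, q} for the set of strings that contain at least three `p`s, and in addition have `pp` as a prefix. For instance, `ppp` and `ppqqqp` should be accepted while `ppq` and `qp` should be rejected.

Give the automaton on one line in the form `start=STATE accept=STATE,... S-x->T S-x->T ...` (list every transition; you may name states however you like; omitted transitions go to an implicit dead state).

Handle the two conditions separately and then intersect. The first has 5 states tracking the count of `p`s, saturating at 4; the second has 4 states tracking whether the input so far still matches the prefix `pp`. A product state is a pair (one from each), accepting exactly when both do. After merging equivalent states the machine shrinks.
       p  q 
>  A   B  C 
   B   D  C 
   C   C  C 
   D   E  D 
 * E   E  E 
(> = start, * = accepting)

start=A accept=E A-p->B A-q->C B-p->D B-q->C C-p->C C-q->C D-p->E D-q->D E-p->E E-q->E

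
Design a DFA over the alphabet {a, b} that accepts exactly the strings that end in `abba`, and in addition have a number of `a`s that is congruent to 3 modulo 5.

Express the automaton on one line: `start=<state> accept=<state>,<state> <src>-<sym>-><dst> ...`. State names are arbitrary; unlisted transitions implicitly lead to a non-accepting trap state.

start=S0 accept=S7 S0-a->S1 S0-b->S0 S1-a->S2 S1-b->S1 S2-a->S3 S2-b->S4 S3-a->S5 S3-b->S3 S4-a->S3 S4-b->S6 S5-a->S0 S5-b->S5 S6-a->S7 S6-b->S8 S7-a->S5 S7-b->S3 S8-a->S3 S8-b->S8

Handle the two conditions separately and then intersect. One (5 states) tracks how much of the suffix `abba` has currently been matched; the other (5 states) tracks the count of `a`s modulo 5. Each combined state is a pair, one component from each; accept when both components accept. Minimizing collapses redundant product states.
With 9 states:
        a   b  
>  S0   S1  S0 
   S1   S2  S1 
   S2   S3  S4 
   S3   S5  S3 
   S4   S3  S6 
   S5   S0  S5 
   S6   S7  S8 
 * S7   S5  S3 
   S8   S3  S8 
(> = start, * = accepting)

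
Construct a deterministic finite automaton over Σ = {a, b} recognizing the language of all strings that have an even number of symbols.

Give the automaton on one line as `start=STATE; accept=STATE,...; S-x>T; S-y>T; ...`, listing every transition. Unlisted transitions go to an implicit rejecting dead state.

start=q0; accept=q0; q0-a>q1; q0-b>q1; q1-a>q0; q1-b>q0

Count input length modulo 2: every symbol advances one step around the cycle q0 → q1 → q0. Accept at q0.
2 states suffice.
        a   b  
>* q0   q1  q1 
   q1   q0  q0 
(> = start, * = accepting)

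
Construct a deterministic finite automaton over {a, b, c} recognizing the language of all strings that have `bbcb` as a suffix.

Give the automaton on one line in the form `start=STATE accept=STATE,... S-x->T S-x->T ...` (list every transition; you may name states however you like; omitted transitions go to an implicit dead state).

Let each state record the length of the longest suffix of the input read so far that is also a prefix of `bbcb`. s1 means the last symbol is `b`; s2 means the last 2 symbols are `bb`; s3 means the last 3 symbols are `bbc`; s4 means the last 4 symbols are `bbcb`. Accept only at s4, where the string currently ends in `bbcb`.
        a   b   c  
>  s0   s0  s1  s0 
   s1   s0  s2  s0 
   s2   s0  s2  s3 
   s3   s0  s4  s0 
 * s4   s0  s2  s0 
(> = start, * = accepting)

start=s0 accept=s4 s0-a->s0 s0-b->s1 s0-c->s0 s1-a->s0 s1-b->s2 s1-c->s0 s2-a->s0 s2-b->s2 s2-c->s3 s3-a->s0 s3-b->s4 s3-c->s0 s4-a->s0 s4-b->s2 s4-c->s0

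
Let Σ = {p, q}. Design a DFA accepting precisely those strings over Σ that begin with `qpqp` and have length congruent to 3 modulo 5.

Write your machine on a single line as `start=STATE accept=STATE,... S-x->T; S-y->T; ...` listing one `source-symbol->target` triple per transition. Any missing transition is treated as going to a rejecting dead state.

start=s0; accept=s13; s0-p->s1; s0-q->s2; s1-p->s3; s1-q->s3; s2-p->s4; s2-q->s3; s3-p->s5; s3-q->s5; s4-p->s5; s4-q->s6; s5-p->s7; s5-q->s7; s6-p->s8; s6-q->s7; s7-p->s9; s7-q->s9; s8-p->s10; s8-q->s10; s9-p->s1; s9-q->s1; s10-p->s11; s10-q->s11; s11-p->s12; s11-q->s12; s12-p->s13; s12-q->s13; s13-p->s8; s13-q->s8

Handle the two conditions separately and then intersect. One (6 states) tracks whether the input so far still matches the prefix `qpqp`; the other (5 states) tracks the input length modulo 5. Each combined state is a pair, one component from each; accept when both components accept.
A 14-state machine:
          p    q  
>  s0     s1   s2 
   s1     s3   s3 
   s2     s4   s3 
   s3     s5   s5 
   s4     s5   s6 
   s5     s7   s7 
   s6     s8   s7 
   s7     s9   s9 
   s8    s10  s10 
   s9     s1   s1 
   s10   s11  s11 
   s11   s12  s12 
   s12   s13  s13 
 * s13    s8   s8 
(> = start, * = accepting)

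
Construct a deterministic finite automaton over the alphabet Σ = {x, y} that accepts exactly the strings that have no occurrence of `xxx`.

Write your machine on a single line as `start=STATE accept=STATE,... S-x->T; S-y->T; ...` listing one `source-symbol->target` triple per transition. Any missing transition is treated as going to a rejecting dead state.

start=S0; accept=S0,S1,S2; S0-x->S1; S0-y->S0; S1-x->S2; S1-y->S0; S2-x->S3; S2-y->S0; S3-x->S3; S3-y->S3

Track partial matches of the forbidden pattern `xxx`. State S3 is a dead state reached once `xxx` has occurred; every other state accepts. S0 means no part of `xxx` is currently matched.
A 4-state machine:
        x   y  
>* S0   S1  S0 
 * S1   S2  S0 
 * S2   S3  S0 
   S3   S3  S3 
(> = start, * = accepting)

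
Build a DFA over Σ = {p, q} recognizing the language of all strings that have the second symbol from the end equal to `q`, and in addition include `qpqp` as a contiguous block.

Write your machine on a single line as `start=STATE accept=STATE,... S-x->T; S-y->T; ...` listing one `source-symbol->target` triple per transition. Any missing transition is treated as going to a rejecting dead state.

Handle the two conditions separately and then intersect. One (7 states) tracks the last 2 symbols read; the other (5 states) tracks whether and how much of `qpqp` has been seen. Each combined state is a pair, one component from each; accept when both components accept. After merging equivalent states the machine shrinks.
       p  q 
>  A   A  B 
   B   C  B 
   C   A  D 
   D   E  B 
 * E   F  G 
   F   F  G 
   G   E  H 
 * H   E  H 
(> = start, * = accepting)

start=A; accept=E,H; A-p->A; A-q->B; B-p->C; B-q->B; C-p->A; C-q->D; D-p->E; D-q->B; E-p->F; E-q->G; F-p->F; F-q->G; G-p->E; G-q->H; H-p->E; H-q->H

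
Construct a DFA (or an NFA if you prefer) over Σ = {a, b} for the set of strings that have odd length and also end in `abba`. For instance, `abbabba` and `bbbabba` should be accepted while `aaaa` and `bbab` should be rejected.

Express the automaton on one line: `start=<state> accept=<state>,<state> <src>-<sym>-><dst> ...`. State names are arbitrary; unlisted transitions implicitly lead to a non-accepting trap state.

Build one automaton per condition and run them in lockstep. One (2 states) tracks the input length modulo 2; the other (5 states) tracks how much of the suffix `abba` has currently been matched. Each combined state is a pair, one component from each; accept when both components accept. Minimizing collapses redundant product states.
        a   b  
>  S0   S1  S1 
   S1   S2  S0 
   S2   S1  S3 
   S3   S2  S4 
   S4   S5  S1 
 * S5   S2  S0 
(> = start, * = accepting)

start=S0 accept=S5 S0-a->S1 S0-b->S1 S1-a->S2 S1-b->S0 S2-a->S1 S2-b->S3 S3-a->S2 S3-b->S4 S4-a->S5 S4-b->S1 S5-a->S2 S5-b->S0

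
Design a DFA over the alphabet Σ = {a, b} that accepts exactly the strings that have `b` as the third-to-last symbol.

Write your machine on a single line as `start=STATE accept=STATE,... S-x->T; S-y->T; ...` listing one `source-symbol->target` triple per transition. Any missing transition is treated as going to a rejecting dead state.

start=q0; accept=q11,q12,q13,q14; q0-a->q1; q0-b->q2; q1-a->q3; q1-b->q4; q2-a->q5; q2-b->q6; q3-a->q7; q3-b->q8; q4-a->q9; q4-b->q10; q5-a->q11; q5-b->q12; q6-a->q13; q6-b->q14; q7-a->q7; q7-b->q8; q8-a->q9; q8-b->q10; q9-a->q11; q9-b->q12; q10-a->q13; q10-b->q14; q11-a->q7; q11-b->q8; q12-a->q9; q12-b->q10; q13-a->q11; q13-b->q12; q14-a->q13; q14-b->q14

A DFA must remember the last 3 symbols (since which symbol is third-to-last isn't known until the input ends). Use one state per possible window of the last ≤3 symbols; accept from those whose window starts with `b`.
With 15 states:
          a    b  
>  q0     q1   q2 
   q1     q3   q4 
   q2     q5   q6 
   q3     q7   q8 
   q4     q9  q10 
   q5    q11  q12 
   q6    q13  q14 
   q7     q7   q8 
   q8     q9  q10 
   q9    q11  q12 
   q10   q13  q14 
 * q11    q7   q8 
 * q12    q9  q10 
 * q13   q11  q12 
 * q14   q13  q14 
(> = start, * = accepting)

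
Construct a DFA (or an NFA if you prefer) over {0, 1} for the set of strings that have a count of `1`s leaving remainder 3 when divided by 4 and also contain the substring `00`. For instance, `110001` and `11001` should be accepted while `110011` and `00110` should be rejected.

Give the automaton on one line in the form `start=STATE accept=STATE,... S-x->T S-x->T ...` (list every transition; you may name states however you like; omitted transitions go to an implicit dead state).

Handle the two conditions separately and then intersect. The first has 4 states tracking the count of `1`s modulo 4; the second has 3 states tracking whether and how much of `00` has been seen. A product state is a pair (one from each), accepting exactly when both do.
A 12-state machine:
       0  1 
>  A   B  C 
   B   D  C 
   C   E  F 
   D   D  G 
   E   G  F 
   F   H  I 
   G   G  J 
   H   J  I 
   I   K  A 
   J   J  L 
   K   L  A 
 * L   L  D 
(> = start, * = accepting)

start=A accept=L A-0->B A-1->C B-0->D B-1->C C-0->E C-1->F D-0->D D-1->G E-0->G E-1->F F-0->H F-1->I G-0->G G-1->J H-0->J H-1->I I-0->K I-1->A J-0->J J-1->L K-0->L K-1->A L-0->L L-1->D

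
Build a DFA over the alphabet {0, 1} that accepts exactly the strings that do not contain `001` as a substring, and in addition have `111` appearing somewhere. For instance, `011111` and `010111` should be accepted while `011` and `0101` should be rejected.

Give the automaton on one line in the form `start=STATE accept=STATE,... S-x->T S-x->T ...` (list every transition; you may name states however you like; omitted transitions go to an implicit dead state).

start=s0 accept=s5,s6,s7 s0-0->s1 s0-1->s2 s1-0->s3 s1-1->s2 s2-0->s1 s2-1->s4 s3-0->s3 s3-1->s3 s4-0->s1 s4-1->s5 s5-0->s6 s5-1->s5 s6-0->s7 s6-1->s5 s7-0->s7 s7-1->s3

Run two small machines in parallel and take their product. One (4 states) tracks partial matches of the forbidden pattern `001`; the other (4 states) tracks whether and how much of `111` has been seen. Each combined state is a pair, one component from each; accept when both components accept. Minimizing collapses redundant product states.
        0   1  
>  s0   s1  s2 
   s1   s3  s2 
   s2   s1  s4 
   s3   s3  s3 
   s4   s1  s5 
 * s5   s6  s5 
 * s6   s7  s5 
 * s7   s7  s3 
(> = start, * = accepting)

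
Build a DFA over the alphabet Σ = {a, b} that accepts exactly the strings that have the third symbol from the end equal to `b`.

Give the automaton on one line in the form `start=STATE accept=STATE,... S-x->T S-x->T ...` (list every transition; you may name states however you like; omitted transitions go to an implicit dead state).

start=q0 accept=q11,q12,q13,q14 q0-a->q1 q0-b->q2 q1-a->q3 q1-b->q4 q2-a->q5 q2-b->q6 q3-a->q7 q3-b->q8 q4-a->q9 q4-b->q10 q5-a->q11 q5-b->q12 q6-a->q13 q6-b->q14 q7-a->q7 q7-b->q8 q8-a->q9 q8-b->q10 q9-a->q11 q9-b->q12 q10-a->q13 q10-b->q14 q11-a->q7 q11-b->q8 q12-a->q9 q12-b->q10 q13-a->q11 q13-b->q12 q14-a->q13 q14-b->q14

Because acceptance depends on a position counted from the end, the machine has to buffer the most recent 3 symbols. Make each state the string of the last up-to-3 symbols read; on input `x` shift the window left and append `x`. Accept when the buffered window has length 3 and begins with `b`.
A 15-state machine:
          a    b  
>  q0     q1   q2 
   q1     q3   q4 
   q2     q5   q6 
   q3     q7   q8 
   q4     q9  q10 
   q5    q11  q12 
   q6    q13  q14 
   q7     q7   q8 
   q8     q9  q10 
   q9    q11  q12 
   q10   q13  q14 
 * q11    q7   q8 
 * q12    q9  q10 
 * q13   q11  q12 
 * q14   q13  q14 
(> = start, * = accepting)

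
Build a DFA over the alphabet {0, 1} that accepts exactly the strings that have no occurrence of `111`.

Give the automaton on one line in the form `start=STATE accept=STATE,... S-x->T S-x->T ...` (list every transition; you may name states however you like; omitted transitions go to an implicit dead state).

Track partial matches of the forbidden pattern `111`. State S3 is a dead state reached once `111` has occurred; every other state accepts. S0 means no part of `111` is currently matched.
4 states suffice.
        0   1  
>* S0   S0  S1 
 * S1   S0  S2 
 * S2   S0  S3 
   S3   S3  S3 
(> = start, * = accepting)

start=S0 accept=S0,S1,S2 S0-0->S0 S0-1->S1 S1-0->S0 S1-1->S2 S2-0->S0 S2-1->S3 S3-0->S3 S3-1->S3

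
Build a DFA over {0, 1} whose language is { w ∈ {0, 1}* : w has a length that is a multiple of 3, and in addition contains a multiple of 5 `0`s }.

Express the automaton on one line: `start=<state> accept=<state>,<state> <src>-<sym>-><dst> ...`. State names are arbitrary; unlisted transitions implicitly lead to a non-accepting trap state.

Build one automaton per condition and run them in lockstep. The first has 3 states tracking the input length modulo 3; the second has 5 states tracking the count of `0`s modulo 5. A product state is a pair (one from each), accepting exactly when both do.
          0    1  
>* S0     S1   S2 
   S1     S3   S4 
   S2     S4   S5 
   S3     S6   S7 
   S4     S7   S8 
   S5     S8   S0 
   S6     S9  S10 
   S7    S10  S11 
   S8    S11   S1 
   S9     S5  S12 
   S10   S12  S13 
   S11   S13   S3 
   S12    S0  S14 
   S13   S14   S6 
   S14    S2   S9 
(> = start, * = accepting)

start=S0 accept=S0 S0-0->S1 S0-1->S2 S1-0->S3 S1-1->S4 S2-0->S4 S2-1->S5 S3-0->S6 S3-1->S7 S4-0->S7 S4-1->S8 S5-0->S8 S5-1->S0 S6-0->S9 S6-1->S10 S7-0->S10 S7-1->S11 S8-0->S11 S8-1->S1 S9-0->S5 S9-1->S12 S10-0->S12 S10-1->S13 S11-0->S13 S11-1->S3 S12-0->S0 S12-1->S14 S13-0->S14 S13-1->S6 S14-0->S2 S14-1->S9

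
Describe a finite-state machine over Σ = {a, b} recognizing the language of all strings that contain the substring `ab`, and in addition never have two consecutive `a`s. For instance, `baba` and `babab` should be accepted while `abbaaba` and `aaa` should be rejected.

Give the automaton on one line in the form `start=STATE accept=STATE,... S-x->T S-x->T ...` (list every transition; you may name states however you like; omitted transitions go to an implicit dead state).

Handle the two conditions separately and then intersect. One (3 states) tracks whether and how much of `ab` has been seen; the other (3 states) tracks partial matches of the forbidden pattern `aa`. Each combined state is a pair, one component from each; accept when both components accept. Minimizing collapses redundant product states.
With 5 states:
        a   b  
>  q0   q1  q0 
   q1   q2  q3 
   q2   q2  q2 
 * q3   q4  q3 
 * q4   q2  q3 
(> = start, * = accepting)

start=q0 accept=q3,q4 q0-a->q1 q0-b->q0 q1-a->q2 q1-b->q3 q2-a->q2 q2-b->q2 q3-a->q4 q3-b->q3 q4-a->q2 q4-b->q3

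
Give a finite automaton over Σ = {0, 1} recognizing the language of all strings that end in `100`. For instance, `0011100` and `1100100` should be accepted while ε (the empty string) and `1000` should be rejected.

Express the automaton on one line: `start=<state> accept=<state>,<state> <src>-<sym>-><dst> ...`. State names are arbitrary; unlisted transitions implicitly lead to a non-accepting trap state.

Let each state record the length of the longest suffix of the input read so far that is also a prefix of `100`. S1 means the last symbol is `1`; S2 means the last 2 symbols are `10`; S3 means the last 3 symbols are `100`. Accept only at S3, where the string currently ends in `100`.
With 4 states:
        0   1  
>  S0   S0  S1 
   S1   S2  S1 
   S2   S3  S1 
 * S3   S0  S1 
(> = start, * = accepting)

start=S0 accept=S3 S0-0->S0 S0-1->S1 S1-0->S2 S1-1->S1 S2-0->S3 S2-1->S1 S3-0->S0 S3-1->S1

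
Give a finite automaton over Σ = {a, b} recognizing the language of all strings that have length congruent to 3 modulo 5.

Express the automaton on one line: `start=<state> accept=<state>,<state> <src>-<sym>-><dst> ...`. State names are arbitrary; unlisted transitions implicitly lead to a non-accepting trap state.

Count input length modulo 5: every symbol advances one step around the cycle q0 → q1 → q2 → q3 → q4 → q0. Accept at q3.
5 states suffice.
        a   b  
>  q0   q1  q1 
   q1   q2  q2 
   q2   q3  q3 
 * q3   q4  q4 
   q4   q0  q0 
(> = start, * = accepting)

start=q0 accept=q3 q0-a->q1 q0-b->q1 q1-a->q2 q1-b->q2 q2-a->q3 q2-b->q3 q3-a->q4 q3-b->q4 q4-a->q0 q4-b->q0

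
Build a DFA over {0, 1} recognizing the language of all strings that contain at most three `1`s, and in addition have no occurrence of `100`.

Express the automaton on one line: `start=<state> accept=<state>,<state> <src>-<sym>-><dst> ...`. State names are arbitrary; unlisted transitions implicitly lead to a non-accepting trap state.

Handle the two conditions separately and then intersect. The first has 5 states tracking the count of `1`s, saturating at 4; the second has 4 states tracking partial matches of the forbidden pattern `100`. A product state is a pair (one from each), accepting exactly when both do. Minimizing collapses redundant product states.
With 8 states:
        0   1  
>* q0   q0  q1 
 * q1   q2  q3 
 * q2   q4  q3 
 * q3   q5  q6 
   q4   q4  q4 
 * q5   q4  q6 
 * q6   q7  q4 
 * q7   q4  q4 
(> = start, * = accepting)

start=q0 accept=q0,q1,q2,q3,q5,q6,q7 q0-0->q0 q0-1->q1 q1-0->q2 q1-1->q3 q2-0->q4 q2-1->q3 q3-0->q5 q3-1->q6 q4-0->q4 q4-1->q4 q5-0->q4 q5-1->q6 q6-0->q7 q6-1->q4 q7-0->q4 q7-1->q4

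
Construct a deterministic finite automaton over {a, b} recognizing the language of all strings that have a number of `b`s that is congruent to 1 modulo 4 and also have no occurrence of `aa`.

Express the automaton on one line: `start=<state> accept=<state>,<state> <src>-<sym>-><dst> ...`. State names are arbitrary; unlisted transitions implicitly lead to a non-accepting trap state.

Handle the two conditions separately and then intersect. The first has 4 states tracking the count of `b`s modulo 4; the second has 3 states tracking partial matches of the forbidden pattern `aa`. A product state is a pair (one from each), accepting exactly when both do.
A 12-state machine:
          a    b  
>  q0     q1   q2 
   q1     q3   q2 
 * q2     q4   q5 
   q3     q3   q6 
 * q4     q6   q5 
   q5     q7   q8 
   q6     q6   q9 
   q7     q9   q8 
   q8    q10   q0 
   q9     q9  q11 
   q10   q11   q0 
   q11   q11   q3 
(> = start, * = accepting)

start=q0 accept=q2,q4 q0-a->q1 q0-b->q2 q1-a->q3 q1-b->q2 q2-a->q4 q2-b->q5 q3-a->q3 q3-b->q6 q4-a->q6 q4-b->q5 q5-a->q7 q5-b->q8 q6-a->q6 q6-b->q9 q7-a->q9 q7-b->q8 q8-a->q10 q8-b->q0 q9-a->q9 q9-b->q11 q10-a->q11 q10-b->q0 q11-a->q11 q11-b->q3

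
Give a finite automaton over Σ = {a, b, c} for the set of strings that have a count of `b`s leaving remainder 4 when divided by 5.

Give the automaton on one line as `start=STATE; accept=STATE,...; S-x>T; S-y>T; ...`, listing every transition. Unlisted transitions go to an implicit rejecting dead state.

The only thing that matters is how many `b`s have appeared, reduced mod 5. Use one state per residue: q0 for 0, …, q4 for 4. Reading `b` moves to the next residue; anything else stays put. q4 is accepting.
5 states suffice.
        a   b   c  
>  q0   q0  q1  q0 
   q1   q1  q2  q1 
   q2   q2  q3  q2 
   q3   q3  q4  q3 
 * q4   q4  q0  q4 
(> = start, * = accepting)

start=q0; accept=q4; q0-a>q0; q0-b>q1; q0-c>q0; q1-a>q1; q1-b>q2; q1-c>q1; q2-a>q2; q2-b>q3; q2-c>q2; q3-a>q3; q3-b>q4; q3-c>q3; q4-a>q4; q4-b>q0; q4-c>q4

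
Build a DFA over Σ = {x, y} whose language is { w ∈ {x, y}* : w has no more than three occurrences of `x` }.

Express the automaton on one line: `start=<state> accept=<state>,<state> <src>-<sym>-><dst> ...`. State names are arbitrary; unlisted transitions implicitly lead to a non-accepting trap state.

start=S0 accept=S0,S1,S2,S3 S0-x->S1 S0-y->S0 S1-x->S2 S1-y->S1 S2-x->S3 S2-y->S2 S3-x->S4 S3-y->S3 S4-x->S4 S4-y->S4

Only the number of `x`s matters, and only up to 4. Make a chain S0 → S1 → S2 → S3 → S4 advanced by each `x` (with S4 absorbing); every other symbol self-loops. The accepting set is {S0, S1, S2, S3}.
With 5 states:
        x   y  
>* S0   S1  S0 
 * S1   S2  S1 
 * S2   S3  S2 
 * S3   S4  S3 
   S4   S4  S4 
(> = start, * = accepting)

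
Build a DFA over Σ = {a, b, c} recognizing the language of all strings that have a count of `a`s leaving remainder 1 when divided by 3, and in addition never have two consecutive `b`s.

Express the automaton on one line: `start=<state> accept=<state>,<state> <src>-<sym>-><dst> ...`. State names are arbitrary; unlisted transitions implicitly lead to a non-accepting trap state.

Build one automaton per condition and run them in lockstep. One (3 states) tracks the count of `a`s modulo 3; the other (3 states) tracks partial matches of the forbidden pattern `bb`. Each combined state is a pair, one component from each; accept when both components accept. After merging equivalent states the machine shrinks.
A 7-state machine:
        a   b   c  
>  s0   s1  s2  s0 
 * s1   s3  s4  s1 
   s2   s1  s5  s0 
   s3   s0  s6  s3 
 * s4   s3  s5  s1 
   s5   s5  s5  s5 
   s6   s0  s5  s3 
(> = start, * = accepting)

start=s0 accept=s1,s4 s0-a->s1 s0-b->s2 s0-c->s0 s1-a->s3 s1-b->s4 s1-c->s1 s2-a->s1 s2-b->s5 s2-c->s0 s3-a->s0 s3-b->s6 s3-c->s3 s4-a->s3 s4-b->s5 s4-c->s1 s5-a->s5 s5-b->s5 s5-c->s5 s6-a->s0 s6-b->s5 s6-c->s3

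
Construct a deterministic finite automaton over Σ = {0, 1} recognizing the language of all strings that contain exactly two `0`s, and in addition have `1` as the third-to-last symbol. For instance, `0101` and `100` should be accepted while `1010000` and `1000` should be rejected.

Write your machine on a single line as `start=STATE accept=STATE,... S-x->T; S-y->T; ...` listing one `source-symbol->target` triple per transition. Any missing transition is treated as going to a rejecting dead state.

Build one automaton per condition and run them in lockstep. One (4 states) tracks the count of `0`s, saturating at 3; the other (15 states) tracks the last 3 symbols read. Each combined state is a pair, one component from each; accept when both components accept. Minimizing collapses redundant product states.
With 15 states:
          0    1  
>  q0     q1   q2 
   q1     q3   q4 
   q2     q5   q2 
   q3     q6   q7 
   q4     q8   q9 
   q5    q10   q4 
   q6     q6   q6 
   q7     q6  q11 
   q8     q6  q12 
   q9    q13   q9 
 * q10    q6   q7 
   q11    q6  q14 
 * q12    q6  q11 
 * q13    q6  q12 
 * q14    q6  q14 
(> = start, * = accepting)

start=q0; accept=q10,q12,q13,q14; q0-0->q1; q0-1->q2; q1-0->q3; q1-1->q4; q2-0->q5; q2-1->q2; q3-0->q6; q3-1->q7; q4-0->q8; q4-1->q9; q5-0->q10; q5-1->q4; q6-0->q6; q6-1->q6; q7-0->q6; q7-1->q11; q8-0->q6; q8-1->q12; q9-0->q13; q9-1->q9; q10-0->q6; q10-1->q7; q11-0->q6; q11-1->q14; q12-0->q6; q12-1->q11; q13-0->q6; q13-1->q12; q14-0->q6; q14-1->q14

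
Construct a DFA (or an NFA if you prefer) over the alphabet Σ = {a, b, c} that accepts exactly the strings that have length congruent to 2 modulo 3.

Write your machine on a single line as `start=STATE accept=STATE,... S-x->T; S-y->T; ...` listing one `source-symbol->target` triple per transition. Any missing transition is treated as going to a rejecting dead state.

start=s0; accept=s2; s0-a->s1; s0-b->s1; s0-c->s1; s1-a->s2; s1-b->s2; s1-c->s2; s2-a->s0; s2-b->s0; s2-c->s0

Count input length modulo 3: every symbol advances one step around the cycle s0 → s1 → s2 → s0. Accept at s2.
With 3 states:
        a   b   c  
>  s0   s1  s1  s1 
   s1   s2  s2  s2 
 * s2   s0  s0  s0 
(> = start, * = accepting)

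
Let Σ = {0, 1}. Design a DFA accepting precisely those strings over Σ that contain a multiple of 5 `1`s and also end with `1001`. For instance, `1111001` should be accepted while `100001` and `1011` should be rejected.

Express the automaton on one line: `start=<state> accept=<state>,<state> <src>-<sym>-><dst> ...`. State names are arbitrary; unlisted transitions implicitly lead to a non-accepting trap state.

Build one automaton per condition and run them in lockstep. The first has 5 states tracking the count of `1`s modulo 5; the second has 5 states tracking how much of the suffix `1001` has currently been matched. A product state is a pair (one from each), accepting exactly when both do. Minimizing collapses redundant product states.
With 9 states:
        0   1  
>  S0   S0  S1 
   S1   S1  S2 
   S2   S2  S3 
   S3   S3  S4 
   S4   S5  S0 
   S5   S6  S0 
   S6   S7  S8 
   S7   S7  S0 
 * S8   S0  S1 
(> = start, * = accepting)

start=S0 accept=S8 S0-0->S0 S0-1->S1 S1-0->S1 S1-1->S2 S2-0->S2 S2-1->S3 S3-0->S3 S3-1->S4 S4-0->S5 S4-1->S0 S5-0->S6 S5-1->S0 S6-0->S7 S6-1->S8 S7-0->S7 S7-1->S0 S8-0->S0 S8-1->S1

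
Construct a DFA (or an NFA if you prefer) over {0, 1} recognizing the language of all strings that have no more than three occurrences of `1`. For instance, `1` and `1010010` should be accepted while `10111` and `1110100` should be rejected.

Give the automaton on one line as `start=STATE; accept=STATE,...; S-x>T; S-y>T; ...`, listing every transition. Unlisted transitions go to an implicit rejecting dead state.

Count `1`s, saturating at 4: states q0 through q3 mean 0 through 3 `1`s seen; q4 means more than 3. Each `1` increments (capped at q4); other symbols loop. Accept from {q0, q1, q2, q3}.
5 states suffice.
        0   1  
>* q0   q0  q1 
 * q1   q1  q2 
 * q2   q2  q3 
 * q3   q3  q4 
   q4   q4  q4 
(> = start, * = accepting)

start=q0; accept=q0,q1,q2,q3; q0-0>q0; q0-1>q1; q1-0>q1; q1-1>q2; q2-0>q2; q2-1>q3; q3-0>q3; q3-1>q4; q4-0>q4; q4-1>q4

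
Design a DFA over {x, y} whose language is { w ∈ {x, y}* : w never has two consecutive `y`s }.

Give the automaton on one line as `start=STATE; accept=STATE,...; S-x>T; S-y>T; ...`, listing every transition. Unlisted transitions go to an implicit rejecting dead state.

This is the complement of 'contains `yy`'. Use the same substring-matching states — A through C holding how much of `yy` has just been matched — but flip the accepting set: everything except the trap C accepts.
With 3 states:
       x  y 
>* A   A  B 
 * B   A  C 
   C   C  C 
(> = start, * = accepting)

start=A; accept=A,B; A-x>A; A-y>B; B-x>A; B-y>C; C-x>C; C-y>C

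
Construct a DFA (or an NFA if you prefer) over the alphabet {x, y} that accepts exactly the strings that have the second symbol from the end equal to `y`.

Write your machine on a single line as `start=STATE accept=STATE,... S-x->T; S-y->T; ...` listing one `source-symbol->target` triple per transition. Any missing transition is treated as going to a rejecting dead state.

A DFA must remember the last 2 symbols (since which symbol is second-to-last isn't known until the input ends). Use one state per possible window of the last ≤2 symbols; accept from those whose window starts with `y`.
With 7 states:
        x   y  
>  q0   q1  q2 
   q1   q3  q4 
   q2   q5  q6 
   q3   q3  q4 
   q4   q5  q6 
 * q5   q3  q4 
 * q6   q5  q6 
(> = start, * = accepting)

start=q0; accept=q5,q6; q0-x->q1; q0-y->q2; q1-x->q3; q1-y->q4; q2-x->q5; q2-y->q6; q3-x->q3; q3-y->q4; q4-x->q5; q4-y->q6; q5-x->q3; q5-y->q4; q6-x->q5; q6-y->q6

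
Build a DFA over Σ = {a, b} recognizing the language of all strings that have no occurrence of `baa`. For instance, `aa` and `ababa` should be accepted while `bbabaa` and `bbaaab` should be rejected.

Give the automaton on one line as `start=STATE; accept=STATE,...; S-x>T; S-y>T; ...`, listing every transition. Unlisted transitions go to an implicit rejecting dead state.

start=s0; accept=s0,s1,s2; s0-a>s0; s0-b>s1; s1-a>s2; s1-b>s1; s2-a>s3; s2-b>s1; s3-a>s3; s3-b>s3

Track partial matches of the forbidden pattern `baa`. State s3 is a dead state reached once `baa` has occurred; every other state accepts. s0 means no part of `baa` is currently matched.
4 states suffice.
        a   b  
>* s0   s0  s1 
 * s1   s2  s1 
 * s2   s3  s1 
   s3   s3  s3 
(> = start, * = accepting)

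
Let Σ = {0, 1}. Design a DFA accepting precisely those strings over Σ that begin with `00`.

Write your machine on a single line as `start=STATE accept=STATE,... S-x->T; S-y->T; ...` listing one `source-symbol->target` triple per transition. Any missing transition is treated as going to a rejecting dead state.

Walk along `00` while the input agrees: from q0 take `0` to q1, and so on. Any deviation drops to the rejecting sink q3. Once q2 is reached the prefix is confirmed and every continuation is accepted.
4 states suffice.
        0   1  
>  q0   q1  q3 
   q1   q2  q3 
 * q2   q2  q2 
   q3   q3  q3 
(> = start, * = accepting)

start=q0; accept=q2; q0-0->q1; q0-1->q3; q1-0->q2; q1-1->q3; q2-0->q2; q2-1->q2; q3-0->q3; q3-1->q3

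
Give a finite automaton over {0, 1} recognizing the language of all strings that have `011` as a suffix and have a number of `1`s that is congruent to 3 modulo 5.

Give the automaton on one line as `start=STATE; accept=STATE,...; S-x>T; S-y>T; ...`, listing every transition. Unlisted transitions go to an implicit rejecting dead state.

start=s0; accept=s6; s0-0>s0; s0-1>s1; s1-0>s2; s1-1>s3; s2-0>s2; s2-1>s4; s3-0>s3; s3-1>s5; s4-0>s3; s4-1>s6; s5-0>s5; s5-1>s7; s6-0>s5; s6-1>s7; s7-0>s7; s7-1>s0

Handle the two conditions separately and then intersect. One (4 states) tracks how much of the suffix `011` has currently been matched; the other (5 states) tracks the count of `1`s modulo 5. Each combined state is a pair, one component from each; accept when both components accept. After merging equivalent states the machine shrinks.
With 8 states:
        0   1  
>  s0   s0  s1 
   s1   s2  s3 
   s2   s2  s4 
   s3   s3  s5 
   s4   s3  s6 
   s5   s5  s7 
 * s6   s5  s7 
   s7   s7  s0 
(> = start, * = accepting)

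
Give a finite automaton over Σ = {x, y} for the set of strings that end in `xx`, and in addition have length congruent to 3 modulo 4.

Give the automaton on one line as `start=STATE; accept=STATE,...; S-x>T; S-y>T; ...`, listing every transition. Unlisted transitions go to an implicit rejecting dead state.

start=s0; accept=s4; s0-x>s1; s0-y>s1; s1-x>s2; s1-y>s3; s2-x>s4; s2-y>s5; s3-x>s5; s3-y>s5; s4-x>s0; s4-y>s0; s5-x>s0; s5-y>s0

Run two small machines in parallel and take their product. The first has 3 states tracking how much of the suffix `xx` has currently been matched; the second has 4 states tracking the input length modulo 4. A product state is a pair (one from each), accepting exactly when both do. Minimizing collapses redundant product states.
With 6 states:
        x   y  
>  s0   s1  s1 
   s1   s2  s3 
   s2   s4  s5 
   s3   s5  s5 
 * s4   s0  s0 
   s5   s0  s0 
(> = start, * = accepting)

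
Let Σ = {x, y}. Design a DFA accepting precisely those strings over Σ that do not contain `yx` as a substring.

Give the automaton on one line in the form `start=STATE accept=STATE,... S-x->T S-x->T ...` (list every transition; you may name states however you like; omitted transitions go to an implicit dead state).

This is the complement of 'contains `yx`'. Use the same substring-matching states — A through C holding how much of `yx` has just been matched — but flip the accepting set: everything except the trap C accepts.
3 states suffice.
       x  y 
>* A   A  B 
 * B   C  B 
   C   C  C 
(> = start, * = accepting)

start=A accept=A,B A-x->A A-y->B B-x->C B-y->B C-x->C C-y->C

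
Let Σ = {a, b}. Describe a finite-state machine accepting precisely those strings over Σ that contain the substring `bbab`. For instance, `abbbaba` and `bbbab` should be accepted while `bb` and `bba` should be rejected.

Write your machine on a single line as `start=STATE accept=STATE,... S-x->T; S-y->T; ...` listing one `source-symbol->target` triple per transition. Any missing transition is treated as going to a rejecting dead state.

start=q0; accept=q4; q0-a->q0; q0-b->q1; q1-a->q0; q1-b->q2; q2-a->q3; q2-b->q2; q3-a->q0; q3-b->q4; q4-a->q4; q4-b->q4

Track how much of `bbab` has been matched so far: state q0 is no progress, q4 is the absorbing accept state reached once `bbab` has occurred. Intermediate states record partial matches; on a mismatch, fall back to the longest reusable overlap.
With 5 states:
        a   b  
>  q0   q0  q1 
   q1   q0  q2 
   q2   q3  q2 
   q3   q0  q4 
 * q4   q4  q4 
(> = start, * = accepting)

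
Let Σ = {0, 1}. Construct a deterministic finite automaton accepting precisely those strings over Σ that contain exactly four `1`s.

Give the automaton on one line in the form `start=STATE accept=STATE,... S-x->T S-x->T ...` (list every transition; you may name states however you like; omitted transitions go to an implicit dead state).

start=q0 accept=q4 q0-0->q0 q0-1->q1 q1-0->q1 q1-1->q2 q2-0->q2 q2-1->q3 q3-0->q3 q3-1->q4 q4-0->q4 q4-1->q5 q5-0->q5 q5-1->q5

Count `1`s, saturating at 5: states q0 through q4 mean 0 through 4 `1`s seen; q5 means more than 4. Each `1` increments (capped at q5); other symbols loop. Accept from {q4}.
With 6 states:
        0   1  
>  q0   q0  q1 
   q1   q1  q2 
   q2   q2  q3 
   q3   q3  q4 
 * q4   q4  q5 
   q5   q5  q5 
(> = start, * = accepting)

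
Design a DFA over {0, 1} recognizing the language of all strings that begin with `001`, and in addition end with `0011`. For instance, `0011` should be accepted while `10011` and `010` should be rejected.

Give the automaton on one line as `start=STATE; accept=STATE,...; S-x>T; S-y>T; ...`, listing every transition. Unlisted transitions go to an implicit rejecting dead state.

Run two small machines in parallel and take their product. The first has 5 states tracking whether the input so far still matches the prefix `001`; the second has 5 states tracking how much of the suffix `0011` has currently been matched. A product state is a pair (one from each), accepting exactly when both do.
          0    1  
>  q0     q1   q2 
   q1     q3   q2 
   q2     q4   q2 
   q3     q5   q6 
   q4     q5   q2 
   q5     q5   q7 
   q6     q8   q9 
   q7     q4  q10 
   q8    q11  q12 
 * q9     q8  q12 
   q10    q4   q2 
   q11   q11   q6 
   q12    q8  q12 
(> = start, * = accepting)

start=q0; accept=q9; q0-0>q1; q0-1>q2; q1-0>q3; q1-1>q2; q2-0>q4; q2-1>q2; q3-0>q5; q3-1>q6; q4-0>q5; q4-1>q2; q5-0>q5; q5-1>q7; q6-0>q8; q6-1>q9; q7-0>q4; q7-1>q10; q8-0>q11; q8-1>q12; q9-0>q8; q9-1>q12; q10-0>q4; q10-1>q2; q11-0>q11; q11-1>q6; q12-0>q8; q12-1>q12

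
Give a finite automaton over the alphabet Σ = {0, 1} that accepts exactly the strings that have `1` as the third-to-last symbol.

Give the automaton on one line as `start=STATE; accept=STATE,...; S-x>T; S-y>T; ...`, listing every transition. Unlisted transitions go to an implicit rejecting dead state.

Because acceptance depends on a position counted from the end, the machine has to buffer the most recent 3 symbols. Make each state the string of the last up-to-3 symbols read; on input `x` shift the window left and append `x`. Accept when the buffered window has length 3 and begins with `1`.
          0    1  
>  q0     q1   q2 
   q1     q3   q4 
   q2     q5   q6 
   q3     q7   q8 
   q4     q9  q10 
   q5    q11  q12 
   q6    q13  q14 
   q7     q7   q8 
   q8     q9  q10 
   q9    q11  q12 
   q10   q13  q14 
 * q11    q7   q8 
 * q12    q9  q10 
 * q13   q11  q12 
 * q14   q13  q14 
(> = start, * = accepting)

start=q0; accept=q11,q12,q13,q14; q0-0>q1; q0-1>q2; q1-0>q3; q1-1>q4; q2-0>q5; q2-1>q6; q3-0>q7; q3-1>q8; q4-0>q9; q4-1>q10; q5-0>q11; q5-1>q12; q6-0>q13; q6-1>q14; q7-0>q7; q7-1>q8; q8-0>q9; q8-1>q10; q9-0>q11; q9-1>q12; q10-0>q13; q10-1>q14; q11-0>q7; q11-1>q8; q12-0>q9; q12-1>q10; q13-0>q11; q13-1>q12; q14-0>q13; q14-1>q14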